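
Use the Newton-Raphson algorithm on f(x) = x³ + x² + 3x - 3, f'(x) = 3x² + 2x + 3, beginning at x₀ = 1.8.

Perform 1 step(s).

f(x) = x³ + x² + 3x - 3
f'(x) = 3x² + 2x + 3
x₀ = 1.8

Newton-Raphson formula: x_{n+1} = x_n - f(x_n)/f'(x_n)

Iteration 1:
  f(1.800000) = 11.472000
  f'(1.800000) = 16.320000
  x_1 = 1.800000 - 11.472000/16.320000 = 1.097059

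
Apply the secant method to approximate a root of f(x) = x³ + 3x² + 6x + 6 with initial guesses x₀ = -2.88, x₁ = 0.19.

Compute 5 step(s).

f(x) = x³ + 3x² + 6x + 6
x₀ = -2.88, x₁ = 0.19

Secant formula: x_{n+1} = x_n - f(x_n)(x_n - x_{n-1})/(f(x_n) - f(x_{n-1}))

Iteration 1:
  f(-2.880000) = -10.284672
  f(0.190000) = 7.255159
  x_2 = 0.190000 - 7.255159×(0.190000 - (-2.880000))/(7.255159 - (-10.284672))
       = -1.079872
Iteration 2:
  f(0.190000) = 7.255159
  f(-1.079872) = 1.759875
  x_3 = -1.079872 - 1.759875×(-1.079872 - 0.190000)/(1.759875 - 7.255159)
       = -1.486551
Iteration 3:
  f(-1.079872) = 1.759875
  f(-1.486551) = 0.425166
  x_4 = -1.486551 - 0.425166×(-1.486551 - (-1.079872))/(0.425166 - 1.759875)
       = -1.616097
Iteration 4:
  f(-1.486551) = 0.425166
  f(-1.616097) = -0.082145
  x_5 = -1.616097 - (-0.082145)×(-1.616097 - (-1.486551))/(-0.082145 - 0.425166)
       = -1.595120
Iteration 5:
  f(-1.616097) = -0.082145
  f(-1.595120) = 0.003866
  x_6 = -1.595120 - 0.003866×(-1.595120 - (-1.616097))/(0.003866 - (-0.082145))
       = -1.596063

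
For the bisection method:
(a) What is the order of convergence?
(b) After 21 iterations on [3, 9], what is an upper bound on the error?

(a) Bisection has linear (order 1) convergence; the error is halved each step.

(b) Error bound = (b-a)/2^n = (9 - 3)/2^{21}
    = 6/2^{21}

(a) 1 (linear); (b) error ≤ 2.86e-06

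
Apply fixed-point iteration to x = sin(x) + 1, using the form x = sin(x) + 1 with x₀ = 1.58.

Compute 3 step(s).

Equation: x = sin(x) + 1
Fixed-point form: x = sin(x) + 1
x₀ = 1.58

x_1 = g(1.580000) = 1.999958
x_2 = g(1.999958) = 1.909315
x_3 = g(1.909315) = 1.943248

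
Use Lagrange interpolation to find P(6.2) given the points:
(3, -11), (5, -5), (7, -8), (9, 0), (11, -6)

Lagrange interpolation formula:
P(x) = Σ yᵢ × Lᵢ(x)
where Lᵢ(x) = Π_{j≠i} (x - xⱼ)/(xᵢ - xⱼ)

L_0(6.2) = (6.2 - 5)/(3 - 5) × (6.2 - 7)/(3 - 7) × (6.2 - 9)/(3 - 9) × (6.2 - 11)/(3 - 11) = -0.033600
L_1(6.2) = (6.2 - 3)/(5 - 3) × (6.2 - 7)/(5 - 7) × (6.2 - 9)/(5 - 9) × (6.2 - 11)/(5 - 11) = 0.358400
L_2(6.2) = (6.2 - 3)/(7 - 3) × (6.2 - 5)/(7 - 5) × (6.2 - 9)/(7 - 9) × (6.2 - 11)/(7 - 11) = 0.806400
L_3(6.2) = (6.2 - 3)/(9 - 3) × (6.2 - 5)/(9 - 5) × (6.2 - 7)/(9 - 7) × (6.2 - 11)/(9 - 11) = -0.153600
L_4(6.2) = (6.2 - 3)/(11 - 3) × (6.2 - 5)/(11 - 5) × (6.2 - 7)/(11 - 7) × (6.2 - 9)/(11 - 9) = 0.022400

P(6.2) = (-11)×L_0(6.2) + (-5)×L_1(6.2) + (-8)×L_2(6.2) + 0×L_3(6.2) + (-6)×L_4(6.2)
P(6.2) = -8.008000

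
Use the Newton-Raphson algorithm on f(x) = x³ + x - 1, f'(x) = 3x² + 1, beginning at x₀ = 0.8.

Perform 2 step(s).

f(x) = x³ + x - 1
f'(x) = 3x² + 1
x₀ = 0.8

Newton-Raphson formula: x_{n+1} = x_n - f(x_n)/f'(x_n)

Iteration 1:
  f(0.800000) = 0.312000
  f'(0.800000) = 2.920000
  x_1 = 0.800000 - 0.312000/2.920000 = 0.693151
Iteration 2:
  f(0.693151) = 0.026180
  f'(0.693151) = 2.441374
  x_2 = 0.693151 - 0.026180/2.441374 = 0.682427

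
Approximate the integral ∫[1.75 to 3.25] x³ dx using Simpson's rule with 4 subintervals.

f(x) = x³
a = 1.75, b = 3.25, n = 4
h = (b - a)/n = 0.375000

Simpson's rule: (h/3)[f(x₀) + 4f(x₁) + 2f(x₂) + ... + f(xₙ)]

x_0 = 1.7500, f(x_0) = 5.359375, coefficient = 1
x_1 = 2.1250, f(x_1) = 9.595703, coefficient = 4
x_2 = 2.5000, f(x_2) = 15.625000, coefficient = 2
x_3 = 2.8750, f(x_3) = 23.763672, coefficient = 4
x_4 = 3.2500, f(x_4) = 34.328125, coefficient = 1

I ≈ (0.375000/3) × 204.375000 = 25.546875
Exact value: 25.546875
Error: 0.000000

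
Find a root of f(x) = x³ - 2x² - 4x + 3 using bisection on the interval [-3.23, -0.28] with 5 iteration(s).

f(x) = x³ - 2x² - 4x + 3
Initial interval: [-3.23, -0.28]

Iteration 1:
  c_1 = (-3.230000 + (-0.280000))/2 = -1.755000
  f(c_1) = f(-1.755000) = -1.545494
  f(a) × f(c) ≥ 0, new interval: [-1.755000, -0.280000]
Iteration 2:
  c_2 = (-1.755000 + (-0.280000))/2 = -1.017500
  f(c_2) = f(-1.017500) = 3.945963
  f(a) × f(c) < 0, new interval: [-1.755000, -1.017500]
Iteration 3:
  c_3 = (-1.755000 + (-1.017500))/2 = -1.386250
  f(c_3) = f(-1.386250) = 2.037680
  f(a) × f(c) < 0, new interval: [-1.755000, -1.386250]
Iteration 4:
  c_4 = (-1.755000 + (-1.386250))/2 = -1.570625
  f(c_4) = f(-1.570625) = 0.474258
  f(a) × f(c) < 0, new interval: [-1.755000, -1.570625]
Iteration 5:
  c_5 = (-1.755000 + (-1.570625))/2 = -1.662812
  f(c_5) = f(-1.662812) = -0.476227
  f(a) × f(c) ≥ 0, new interval: [-1.662812, -1.570625]

After 5 iteration(s), the approximation is c_5 = -1.662812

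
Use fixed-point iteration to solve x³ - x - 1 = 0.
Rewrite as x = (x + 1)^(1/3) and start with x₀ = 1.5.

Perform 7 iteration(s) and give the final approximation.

Equation: x³ - x - 1 = 0
Fixed-point form: x = (x + 1)^(1/3)
x₀ = 1.5

x_1 = g(1.500000) = 1.357209
x_2 = g(1.357209) = 1.330861
x_3 = g(1.330861) = 1.325884
x_4 = g(1.325884) = 1.324939
x_5 = g(1.324939) = 1.324760
x_6 = g(1.324760) = 1.324726
x_7 = g(1.324726) = 1.324719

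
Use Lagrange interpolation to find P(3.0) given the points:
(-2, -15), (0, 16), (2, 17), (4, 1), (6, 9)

Lagrange interpolation formula:
P(x) = Σ yᵢ × Lᵢ(x)
where Lᵢ(x) = Π_{j≠i} (x - xⱼ)/(xᵢ - xⱼ)

L_0(3.0) = (3.0 - 0)/(-2 - 0) × (3.0 - 2)/(-2 - 2) × (3.0 - 4)/(-2 - 4) × (3.0 - 6)/(-2 - 6) = 0.023438
L_1(3.0) = (3.0 - (-2))/(0 - (-2)) × (3.0 - 2)/(0 - 2) × (3.0 - 4)/(0 - 4) × (3.0 - 6)/(0 - 6) = -0.156250
L_2(3.0) = (3.0 - (-2))/(2 - (-2)) × (3.0 - 0)/(2 - 0) × (3.0 - 4)/(2 - 4) × (3.0 - 6)/(2 - 6) = 0.703125
L_3(3.0) = (3.0 - (-2))/(4 - (-2)) × (3.0 - 0)/(4 - 0) × (3.0 - 2)/(4 - 2) × (3.0 - 6)/(4 - 6) = 0.468750
L_4(3.0) = (3.0 - (-2))/(6 - (-2)) × (3.0 - 0)/(6 - 0) × (3.0 - 2)/(6 - 2) × (3.0 - 4)/(6 - 4) = -0.039062

P(3.0) = (-15)×L_0(3.0) + 16×L_1(3.0) + 17×L_2(3.0) + 1×L_3(3.0) + 9×L_4(3.0)
P(3.0) = 9.218750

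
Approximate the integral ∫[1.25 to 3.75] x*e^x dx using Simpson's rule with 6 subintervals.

f(x) = x*e^x
a = 1.25, b = 3.75, n = 6
h = (b - a)/n = 0.416667

Simpson's rule: (h/3)[f(x₀) + 4f(x₁) + 2f(x₂) + ... + f(xₙ)]

x_0 = 1.2500, f(x_0) = 4.362929, coefficient = 1
x_1 = 1.6667, f(x_1) = 8.824150, coefficient = 4
x_2 = 2.0833, f(x_2) = 16.731656, coefficient = 2
x_3 = 2.5000, f(x_3) = 30.456235, coefficient = 4
x_4 = 2.9167, f(x_4) = 53.898793, coefficient = 2
x_5 = 3.3333, f(x_5) = 93.438750, coefficient = 4
x_6 = 3.7500, f(x_6) = 159.454058, coefficient = 1

I ≈ (0.416667/3) × 835.954423 = 116.104781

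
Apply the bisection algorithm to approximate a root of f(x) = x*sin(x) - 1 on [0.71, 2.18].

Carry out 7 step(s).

f(x) = x*sin(x) - 1
Initial interval: [0.71, 2.18]

Iteration 1:
  c_1 = (0.710000 + 2.180000)/2 = 1.445000
  f(c_1) = f(1.445000) = 0.433582
  f(a) × f(c) < 0, new interval: [0.710000, 1.445000]
Iteration 2:
  c_2 = (0.710000 + 1.445000)/2 = 1.077500
  f(c_2) = f(1.077500) = -0.050963
  f(a) × f(c) ≥ 0, new interval: [1.077500, 1.445000]
Iteration 3:
  c_3 = (1.077500 + 1.445000)/2 = 1.261250
  f(c_3) = f(1.261250) = 0.201305
  f(a) × f(c) < 0, new interval: [1.077500, 1.261250]
Iteration 4:
  c_4 = (1.077500 + 1.261250)/2 = 1.169375
  f(c_4) = f(1.169375) = 0.076417
  f(a) × f(c) < 0, new interval: [1.077500, 1.169375]
Iteration 5:
  c_5 = (1.077500 + 1.169375)/2 = 1.123438
  f(c_5) = f(1.123438) = 0.012883
  f(a) × f(c) < 0, new interval: [1.077500, 1.123438]
Iteration 6:
  c_6 = (1.077500 + 1.123438)/2 = 1.100469
  f(c_6) = f(1.100469) = -0.019020
  f(a) × f(c) ≥ 0, new interval: [1.100469, 1.123438]
Iteration 7:
  c_7 = (1.100469 + 1.123438)/2 = 1.111953
  f(c_7) = f(1.111953) = -0.003061
  f(a) × f(c) ≥ 0, new interval: [1.111953, 1.123438]

After 7 iteration(s), the approximation is c_7 = 1.111953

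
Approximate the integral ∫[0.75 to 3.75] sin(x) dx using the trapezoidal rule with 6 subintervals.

f(x) = sin(x)
a = 0.75, b = 3.75, n = 6
h = (b - a)/n = 0.500000

Trapezoidal rule: (h/2)[f(x₀) + 2f(x₁) + 2f(x₂) + ... + f(xₙ)]

x_0 = 0.7500, f(x_0) = 0.681639, coefficient = 1
x_1 = 1.2500, f(x_1) = 0.948985, coefficient = 2
x_2 = 1.7500, f(x_2) = 0.983986, coefficient = 2
x_3 = 2.2500, f(x_3) = 0.778073, coefficient = 2
x_4 = 2.7500, f(x_4) = 0.381661, coefficient = 2
x_5 = 3.2500, f(x_5) = -0.108195, coefficient = 2
x_6 = 3.7500, f(x_6) = -0.571561, coefficient = 1

I ≈ (0.500000/2) × 6.079097 = 1.519774
Exact value: 1.552248
Error: 0.032474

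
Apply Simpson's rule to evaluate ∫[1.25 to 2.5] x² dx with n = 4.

f(x) = x²
a = 1.25, b = 2.5, n = 4
h = (b - a)/n = 0.312500

Simpson's rule: (h/3)[f(x₀) + 4f(x₁) + 2f(x₂) + ... + f(xₙ)]

x_0 = 1.2500, f(x_0) = 1.562500, coefficient = 1
x_1 = 1.5625, f(x_1) = 2.441406, coefficient = 4
x_2 = 1.8750, f(x_2) = 3.515625, coefficient = 2
x_3 = 2.1875, f(x_3) = 4.785156, coefficient = 4
x_4 = 2.5000, f(x_4) = 6.250000, coefficient = 1

I ≈ (0.312500/3) × 43.750000 = 4.557292
Exact value: 4.557292
Error: 0.000000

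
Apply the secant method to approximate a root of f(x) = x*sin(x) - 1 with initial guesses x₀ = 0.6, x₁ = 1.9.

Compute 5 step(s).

f(x) = x*sin(x) - 1
x₀ = 0.6, x₁ = 1.9

Secant formula: x_{n+1} = x_n - f(x_n)(x_n - x_{n-1})/(f(x_n) - f(x_{n-1}))

Iteration 1:
  f(0.600000) = -0.661215
  f(1.900000) = 0.797970
  x_2 = 1.900000 - 0.797970×(1.900000 - 0.600000)/(0.797970 - (-0.661215))
       = 1.189082
Iteration 2:
  f(1.900000) = 0.797970
  f(1.189082) = 0.103500
  x_3 = 1.189082 - 0.103500×(1.189082 - 1.900000)/(0.103500 - 0.797970)
       = 1.083130
Iteration 3:
  f(1.189082) = 0.103500
  f(1.083130) = -0.043132
  x_4 = 1.083130 - (-0.043132)×(1.083130 - 1.189082)/(-0.043132 - 0.103500)
       = 1.114296
Iteration 4:
  f(1.083130) = -0.043132
  f(1.114296) = 0.000192
  x_5 = 1.114296 - 0.000192×(1.114296 - 1.083130)/(0.000192 - (-0.043132))
       = 1.114157
Iteration 5:
  f(1.114296) = 0.000192
  f(1.114157) = 0.000000
  x_6 = 1.114157 - 0.000000×(1.114157 - 1.114296)/(0.000000 - 0.000192)
       = 1.114157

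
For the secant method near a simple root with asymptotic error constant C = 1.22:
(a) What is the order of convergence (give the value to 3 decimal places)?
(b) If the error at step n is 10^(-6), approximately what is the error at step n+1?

(a) Secant method has superlinear convergence with order φ = (1+√5)/2 ≈ 1.618.
    This means |e_{n+1}| ≈ C|e_n|^1.618.

(b) With |e_n| = 10^(-6) and C = 1.22:
    |e_{n+1}| ≈ 1.22 × (10^(-6))^1.618 = 1.22 × 10^(-9.71)

(a) ≈ 1.618 (golden ratio); (b) |e_{n+1}| ≈ 2.389e-10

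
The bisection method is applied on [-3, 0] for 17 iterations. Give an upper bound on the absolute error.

Bisection error bound: |error| ≤ (b-a)/2^n
|error| ≤ (0 - (-3))/2^17 = 3/2^17
|error| ≤ 0.0000228882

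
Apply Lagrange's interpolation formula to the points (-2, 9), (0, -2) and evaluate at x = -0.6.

Lagrange interpolation formula:
P(x) = Σ yᵢ × Lᵢ(x)
where Lᵢ(x) = Π_{j≠i} (x - xⱼ)/(xᵢ - xⱼ)

L_0(-0.6) = (-0.6 - 0)/(-2 - 0) = 0.300000
L_1(-0.6) = (-0.6 - (-2))/(0 - (-2)) = 0.700000

P(-0.6) = 9×L_0(-0.6) + (-2)×L_1(-0.6)
P(-0.6) = 1.300000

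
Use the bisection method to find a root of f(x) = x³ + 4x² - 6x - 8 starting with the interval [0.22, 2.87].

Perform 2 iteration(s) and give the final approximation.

f(x) = x³ + 4x² - 6x - 8
Initial interval: [0.22, 2.87]

Iteration 1:
  c_1 = (0.220000 + 2.870000)/2 = 1.545000
  f(c_1) = f(1.545000) = -4.033946
  f(a) × f(c) ≥ 0, new interval: [1.545000, 2.870000]
Iteration 2:
  c_2 = (1.545000 + 2.870000)/2 = 2.207500
  f(c_2) = f(2.207500) = 9.004497
  f(a) × f(c) < 0, new interval: [1.545000, 2.207500]

After 2 iteration(s), the approximation is c_2 = 2.207500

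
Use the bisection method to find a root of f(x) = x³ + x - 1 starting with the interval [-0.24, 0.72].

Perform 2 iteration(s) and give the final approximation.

f(x) = x³ + x - 1
Initial interval: [-0.24, 0.72]

Iteration 1:
  c_1 = (-0.240000 + 0.720000)/2 = 0.240000
  f(c_1) = f(0.240000) = -0.746176
  f(a) × f(c) ≥ 0, new interval: [0.240000, 0.720000]
Iteration 2:
  c_2 = (0.240000 + 0.720000)/2 = 0.480000
  f(c_2) = f(0.480000) = -0.409408
  f(a) × f(c) ≥ 0, new interval: [0.480000, 0.720000]

After 2 iteration(s), the approximation is c_2 = 0.480000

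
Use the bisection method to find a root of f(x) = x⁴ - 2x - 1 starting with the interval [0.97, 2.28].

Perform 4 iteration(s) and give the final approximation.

f(x) = x⁴ - 2x - 1
Initial interval: [0.97, 2.28]

Iteration 1:
  c_1 = (0.970000 + 2.280000)/2 = 1.625000
  f(c_1) = f(1.625000) = 2.722900
  f(a) × f(c) < 0, new interval: [0.970000, 1.625000]
Iteration 2:
  c_2 = (0.970000 + 1.625000)/2 = 1.297500
  f(c_2) = f(1.297500) = -0.760807
  f(a) × f(c) ≥ 0, new interval: [1.297500, 1.625000]
Iteration 3:
  c_3 = (1.297500 + 1.625000)/2 = 1.461250
  f(c_3) = f(1.461250) = 0.636799
  f(a) × f(c) < 0, new interval: [1.297500, 1.461250]
Iteration 4:
  c_4 = (1.297500 + 1.461250)/2 = 1.379375
  f(c_4) = f(1.379375) = -0.138576
  f(a) × f(c) ≥ 0, new interval: [1.379375, 1.461250]

After 4 iteration(s), the approximation is c_4 = 1.379375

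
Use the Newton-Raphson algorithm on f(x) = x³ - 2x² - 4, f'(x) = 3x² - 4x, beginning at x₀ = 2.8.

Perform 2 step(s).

f(x) = x³ - 2x² - 4
f'(x) = 3x² - 4x
x₀ = 2.8

Newton-Raphson formula: x_{n+1} = x_n - f(x_n)/f'(x_n)

Iteration 1:
  f(2.800000) = 2.272000
  f'(2.800000) = 12.320000
  x_1 = 2.800000 - 2.272000/12.320000 = 2.615584
Iteration 2:
  f(2.615584) = 0.211386
  f'(2.615584) = 10.061508
  x_2 = 2.615584 - 0.211386/10.061508 = 2.594575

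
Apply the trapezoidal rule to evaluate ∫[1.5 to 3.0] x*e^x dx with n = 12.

f(x) = x*e^x
a = 1.5, b = 3.0, n = 12
h = (b - a)/n = 0.125000

Trapezoidal rule: (h/2)[f(x₀) + 2f(x₁) + 2f(x₂) + ... + f(xₙ)]

x_0 = 1.5000, f(x_0) = 6.722534, coefficient = 1
x_1 = 1.6250, f(x_1) = 8.252431, coefficient = 2
x_2 = 1.7500, f(x_2) = 10.070555, coefficient = 2
x_3 = 1.8750, f(x_3) = 12.226536, coefficient = 2
x_4 = 2.0000, f(x_4) = 14.778112, coefficient = 2
x_5 = 2.1250, f(x_5) = 17.792407, coefficient = 2
x_6 = 2.2500, f(x_6) = 21.347406, coefficient = 2
x_7 = 2.3750, f(x_7) = 25.533656, coefficient = 2
x_8 = 2.5000, f(x_8) = 30.456235, coefficient = 2
x_9 = 2.6250, f(x_9) = 36.237007, coefficient = 2
x_10 = 2.7500, f(x_10) = 43.017238, coefficient = 2
x_11 = 2.8750, f(x_11) = 50.960594, coefficient = 2
x_12 = 3.0000, f(x_12) = 60.256611, coefficient = 1

I ≈ (0.125000/2) × 608.323498 = 38.020219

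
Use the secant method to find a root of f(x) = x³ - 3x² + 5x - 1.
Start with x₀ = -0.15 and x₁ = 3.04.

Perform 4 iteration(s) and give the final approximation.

f(x) = x³ - 3x² + 5x - 1
x₀ = -0.15, x₁ = 3.04

Secant formula: x_{n+1} = x_n - f(x_n)(x_n - x_{n-1})/(f(x_n) - f(x_{n-1}))

Iteration 1:
  f(-0.150000) = -1.820875
  f(3.040000) = 14.569664
  x_2 = 3.040000 - 14.569664×(3.040000 - (-0.150000))/(14.569664 - (-1.820875))
       = 0.204387
Iteration 2:
  f(3.040000) = 14.569664
  f(0.204387) = -0.094850
  x_3 = 0.204387 - (-0.094850)×(0.204387 - 3.040000)/(-0.094850 - 14.569664)
       = 0.222728
Iteration 3:
  f(0.204387) = -0.094850
  f(0.222728) = -0.024136
  x_4 = 0.222728 - (-0.024136)×(0.222728 - 0.204387)/(-0.024136 - (-0.094850))
       = 0.228988
Iteration 4:
  f(0.222728) = -0.024136
  f(0.228988) = -0.000361
  x_5 = 0.228988 - (-0.000361)×(0.228988 - 0.222728)/(-0.000361 - (-0.024136))
       = 0.229083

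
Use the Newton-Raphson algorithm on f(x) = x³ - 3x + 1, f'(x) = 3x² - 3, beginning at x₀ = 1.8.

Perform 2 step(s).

f(x) = x³ - 3x + 1
f'(x) = 3x² - 3
x₀ = 1.8

Newton-Raphson formula: x_{n+1} = x_n - f(x_n)/f'(x_n)

Iteration 1:
  f(1.800000) = 1.432000
  f'(1.800000) = 6.720000
  x_1 = 1.800000 - 1.432000/6.720000 = 1.586905
Iteration 2:
  f(1.586905) = 0.235535
  f'(1.586905) = 4.554800
  x_2 = 1.586905 - 0.235535/4.554800 = 1.535193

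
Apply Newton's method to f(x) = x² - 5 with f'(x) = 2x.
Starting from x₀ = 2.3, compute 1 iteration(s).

f(x) = x² - 5
f'(x) = 2x
x₀ = 2.3

Newton-Raphson formula: x_{n+1} = x_n - f(x_n)/f'(x_n)

Iteration 1:
  f(2.300000) = 0.290000
  f'(2.300000) = 4.600000
  x_1 = 2.300000 - 0.290000/4.600000 = 2.236957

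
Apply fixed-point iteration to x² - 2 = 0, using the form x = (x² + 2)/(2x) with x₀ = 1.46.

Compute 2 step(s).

Equation: x² - 2 = 0
Fixed-point form: x = (x² + 2)/(2x)
x₀ = 1.46

x_1 = g(1.460000) = 1.414932
x_2 = g(1.414932) = 1.414214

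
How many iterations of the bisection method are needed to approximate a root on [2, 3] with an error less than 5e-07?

We need (b-a)/2^n ≤ 5e-07
(3 - 2)/2^n ≤ 5e-07
1/2^n ≤ 5e-07
2^n ≥ 2000000
n ≥ log₂(2000000) = 20.93
n ≥ 21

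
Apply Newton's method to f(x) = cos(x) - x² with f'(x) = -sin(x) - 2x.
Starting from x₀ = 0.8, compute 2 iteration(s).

f(x) = cos(x) - x²
f'(x) = -sin(x) - 2x
x₀ = 0.8

Newton-Raphson formula: x_{n+1} = x_n - f(x_n)/f'(x_n)

Iteration 1:
  f(0.800000) = 0.056707
  f'(0.800000) = -2.317356
  x_1 = 0.800000 - 0.056707/(-2.317356) = 0.824470
Iteration 2:
  f(0.824470) = -0.000806
  f'(0.824470) = -2.383129
  x_2 = 0.824470 - (-0.000806)/(-2.383129) = 0.824132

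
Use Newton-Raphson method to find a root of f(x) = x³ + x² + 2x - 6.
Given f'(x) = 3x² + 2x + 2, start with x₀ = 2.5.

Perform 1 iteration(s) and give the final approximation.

f(x) = x³ + x² + 2x - 6
f'(x) = 3x² + 2x + 2
x₀ = 2.5

Newton-Raphson formula: x_{n+1} = x_n - f(x_n)/f'(x_n)

Iteration 1:
  f(2.500000) = 20.875000
  f'(2.500000) = 25.750000
  x_1 = 2.500000 - 20.875000/25.750000 = 1.689320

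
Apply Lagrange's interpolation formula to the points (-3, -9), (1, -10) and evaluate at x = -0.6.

Lagrange interpolation formula:
P(x) = Σ yᵢ × Lᵢ(x)
where Lᵢ(x) = Π_{j≠i} (x - xⱼ)/(xᵢ - xⱼ)

L_0(-0.6) = (-0.6 - 1)/(-3 - 1) = 0.400000
L_1(-0.6) = (-0.6 - (-3))/(1 - (-3)) = 0.600000

P(-0.6) = (-9)×L_0(-0.6) + (-10)×L_1(-0.6)
P(-0.6) = -9.600000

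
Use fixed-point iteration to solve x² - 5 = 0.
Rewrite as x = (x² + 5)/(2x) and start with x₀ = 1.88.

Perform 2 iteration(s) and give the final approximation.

Equation: x² - 5 = 0
Fixed-point form: x = (x² + 5)/(2x)
x₀ = 1.88

x_1 = g(1.880000) = 2.269787
x_2 = g(2.269787) = 2.236318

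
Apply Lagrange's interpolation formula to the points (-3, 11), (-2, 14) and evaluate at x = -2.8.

Lagrange interpolation formula:
P(x) = Σ yᵢ × Lᵢ(x)
where Lᵢ(x) = Π_{j≠i} (x - xⱼ)/(xᵢ - xⱼ)

L_0(-2.8) = (-2.8 - (-2))/(-3 - (-2)) = 0.800000
L_1(-2.8) = (-2.8 - (-3))/(-2 - (-3)) = 0.200000

P(-2.8) = 11×L_0(-2.8) + 14×L_1(-2.8)
P(-2.8) = 11.600000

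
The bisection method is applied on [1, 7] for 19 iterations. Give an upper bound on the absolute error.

Bisection error bound: |error| ≤ (b-a)/2^n
|error| ≤ (7 - 1)/2^19 = 6/2^19
|error| ≤ 0.0000114441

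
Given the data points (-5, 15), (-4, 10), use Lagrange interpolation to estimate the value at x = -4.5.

Lagrange interpolation formula:
P(x) = Σ yᵢ × Lᵢ(x)
where Lᵢ(x) = Π_{j≠i} (x - xⱼ)/(xᵢ - xⱼ)

L_0(-4.5) = (-4.5 - (-4))/(-5 - (-4)) = 0.500000
L_1(-4.5) = (-4.5 - (-5))/(-4 - (-5)) = 0.500000

P(-4.5) = 15×L_0(-4.5) + 10×L_1(-4.5)
P(-4.5) = 12.500000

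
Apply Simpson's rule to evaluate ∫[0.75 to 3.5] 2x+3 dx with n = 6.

f(x) = 2x+3
a = 0.75, b = 3.5, n = 6
h = (b - a)/n = 0.458333

Simpson's rule: (h/3)[f(x₀) + 4f(x₁) + 2f(x₂) + ... + f(xₙ)]

x_0 = 0.7500, f(x_0) = 4.500000, coefficient = 1
x_1 = 1.2083, f(x_1) = 5.416667, coefficient = 4
x_2 = 1.6667, f(x_2) = 6.333333, coefficient = 2
x_3 = 2.1250, f(x_3) = 7.250000, coefficient = 4
x_4 = 2.5833, f(x_4) = 8.166667, coefficient = 2
x_5 = 3.0417, f(x_5) = 9.083333, coefficient = 4
x_6 = 3.5000, f(x_6) = 10.000000, coefficient = 1

I ≈ (0.458333/3) × 130.500000 = 19.937500
Exact value: 19.937500
Error: 0.000000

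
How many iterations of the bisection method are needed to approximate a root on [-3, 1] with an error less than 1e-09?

We need (b-a)/2^n ≤ 1e-09
(1 - (-3))/2^n ≤ 1e-09
4/2^n ≤ 1e-09
2^n ≥ 4000000000
n ≥ log₂(4000000000) = 31.90
n ≥ 32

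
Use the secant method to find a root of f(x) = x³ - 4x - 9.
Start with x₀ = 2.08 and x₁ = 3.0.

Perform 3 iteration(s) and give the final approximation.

f(x) = x³ - 4x - 9
x₀ = 2.08, x₁ = 3.0

Secant formula: x_{n+1} = x_n - f(x_n)(x_n - x_{n-1})/(f(x_n) - f(x_{n-1}))

Iteration 1:
  f(2.080000) = -8.321088
  f(3.000000) = 6.000000
  x_2 = 3.000000 - 6.000000×(3.000000 - 2.080000)/(6.000000 - (-8.321088))
       = 2.614554
Iteration 2:
  f(3.000000) = 6.000000
  f(2.614554) = -1.585399
  x_3 = 2.614554 - (-1.585399)×(2.614554 - 3.000000)/(-1.585399 - 6.000000)
       = 2.695115
Iteration 3:
  f(2.614554) = -1.585399
  f(2.695115) = -0.204100
  x_4 = 2.695115 - (-0.204100)×(2.695115 - 2.614554)/(-0.204100 - (-1.585399))
       = 2.707019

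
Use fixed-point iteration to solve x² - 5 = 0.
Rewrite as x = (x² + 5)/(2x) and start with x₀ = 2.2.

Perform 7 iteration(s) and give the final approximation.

Equation: x² - 5 = 0
Fixed-point form: x = (x² + 5)/(2x)
x₀ = 2.2

x_1 = g(2.200000) = 2.236364
x_2 = g(2.236364) = 2.236068
x_3 = g(2.236068) = 2.236068
x_4 = g(2.236068) = 2.236068
x_5 = g(2.236068) = 2.236068
x_6 = g(2.236068) = 2.236068
x_7 = g(2.236068) = 2.236068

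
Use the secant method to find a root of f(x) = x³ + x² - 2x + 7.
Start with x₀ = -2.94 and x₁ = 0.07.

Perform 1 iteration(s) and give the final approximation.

f(x) = x³ + x² - 2x + 7
x₀ = -2.94, x₁ = 0.07

Secant formula: x_{n+1} = x_n - f(x_n)(x_n - x_{n-1})/(f(x_n) - f(x_{n-1}))

Iteration 1:
  f(-2.940000) = -3.888584
  f(0.070000) = 6.865243
  x_2 = 0.070000 - 6.865243×(0.070000 - (-2.940000))/(6.865243 - (-3.888584))
       = -1.851584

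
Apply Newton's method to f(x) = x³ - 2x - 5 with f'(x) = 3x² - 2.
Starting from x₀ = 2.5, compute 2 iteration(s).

f(x) = x³ - 2x - 5
f'(x) = 3x² - 2
x₀ = 2.5

Newton-Raphson formula: x_{n+1} = x_n - f(x_n)/f'(x_n)

Iteration 1:
  f(2.500000) = 5.625000
  f'(2.500000) = 16.750000
  x_1 = 2.500000 - 5.625000/16.750000 = 2.164179
Iteration 2:
  f(2.164179) = 0.807945
  f'(2.164179) = 12.051014
  x_2 = 2.164179 - 0.807945/12.051014 = 2.097135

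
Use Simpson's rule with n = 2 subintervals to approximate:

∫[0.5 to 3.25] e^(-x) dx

f(x) = e^(-x)
a = 0.5, b = 3.25, n = 2
h = (b - a)/n = 1.375000

Simpson's rule: (h/3)[f(x₀) + 4f(x₁) + 2f(x₂) + ... + f(xₙ)]

x_0 = 0.5000, f(x_0) = 0.606531, coefficient = 1
x_1 = 1.8750, f(x_1) = 0.153355, coefficient = 4
x_2 = 3.2500, f(x_2) = 0.038774, coefficient = 1

I ≈ (1.375000/3) × 1.258725 = 0.576916
Exact value: 0.567756
Error: 0.009159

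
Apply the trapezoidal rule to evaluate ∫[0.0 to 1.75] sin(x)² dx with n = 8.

f(x) = sin(x)²
a = 0.0, b = 1.75, n = 8
h = (b - a)/n = 0.218750

Trapezoidal rule: (h/2)[f(x₀) + 2f(x₁) + 2f(x₂) + ... + f(xₙ)]

x_0 = 0.0000, f(x_0) = 0.000000, coefficient = 1
x_1 = 0.2188, f(x_1) = 0.047093, coefficient = 2
x_2 = 0.4375, f(x_2) = 0.179502, coefficient = 2
x_3 = 0.6562, f(x_3) = 0.372283, coefficient = 2
x_4 = 0.8750, f(x_4) = 0.589123, coefficient = 2
x_5 = 1.0938, f(x_5) = 0.789175, coefficient = 2
x_6 = 1.3125, f(x_6) = 0.934754, coefficient = 2
x_7 = 1.5312, f(x_7) = 0.998437, coefficient = 2
x_8 = 1.7500, f(x_8) = 0.968228, coefficient = 1

I ≈ (0.218750/2) × 8.788960 = 0.961293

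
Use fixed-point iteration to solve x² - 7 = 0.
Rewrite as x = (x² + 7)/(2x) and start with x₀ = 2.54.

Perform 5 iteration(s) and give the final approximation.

Equation: x² - 7 = 0
Fixed-point form: x = (x² + 7)/(2x)
x₀ = 2.54

x_1 = g(2.540000) = 2.647953
x_2 = g(2.647953) = 2.645752
x_3 = g(2.645752) = 2.645751
x_4 = g(2.645751) = 2.645751
x_5 = g(2.645751) = 2.645751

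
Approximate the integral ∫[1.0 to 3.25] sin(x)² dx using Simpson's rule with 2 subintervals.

f(x) = sin(x)²
a = 1.0, b = 3.25, n = 2
h = (b - a)/n = 1.125000

Simpson's rule: (h/3)[f(x₀) + 4f(x₁) + 2f(x₂) + ... + f(xₙ)]

x_0 = 1.0000, f(x_0) = 0.708073, coefficient = 1
x_1 = 2.1250, f(x_1) = 0.723044, coefficient = 4
x_2 = 3.2500, f(x_2) = 0.011706, coefficient = 1

I ≈ (1.125000/3) × 3.611955 = 1.354483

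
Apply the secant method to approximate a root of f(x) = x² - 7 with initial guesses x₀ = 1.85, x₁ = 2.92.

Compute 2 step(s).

f(x) = x² - 7
x₀ = 1.85, x₁ = 2.92

Secant formula: x_{n+1} = x_n - f(x_n)(x_n - x_{n-1})/(f(x_n) - f(x_{n-1}))

Iteration 1:
  f(1.850000) = -3.577500
  f(2.920000) = 1.526400
  x_2 = 2.920000 - 1.526400×(2.920000 - 1.850000)/(1.526400 - (-3.577500))
       = 2.600000
Iteration 2:
  f(2.920000) = 1.526400
  f(2.600000) = -0.240000
  x_3 = 2.600000 - (-0.240000)×(2.600000 - 2.920000)/(-0.240000 - 1.526400)
       = 2.643478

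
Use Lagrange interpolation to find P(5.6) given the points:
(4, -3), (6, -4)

Lagrange interpolation formula:
P(x) = Σ yᵢ × Lᵢ(x)
where Lᵢ(x) = Π_{j≠i} (x - xⱼ)/(xᵢ - xⱼ)

L_0(5.6) = (5.6 - 6)/(4 - 6) = 0.200000
L_1(5.6) = (5.6 - 4)/(6 - 4) = 0.800000

P(5.6) = (-3)×L_0(5.6) + (-4)×L_1(5.6)
P(5.6) = -3.800000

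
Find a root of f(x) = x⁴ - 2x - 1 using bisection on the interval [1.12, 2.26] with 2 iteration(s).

f(x) = x⁴ - 2x - 1
Initial interval: [1.12, 2.26]

Iteration 1:
  c_1 = (1.120000 + 2.260000)/2 = 1.690000
  f(c_1) = f(1.690000) = 3.777307
  f(a) × f(c) < 0, new interval: [1.120000, 1.690000]
Iteration 2:
  c_2 = (1.120000 + 1.690000)/2 = 1.405000
  f(c_2) = f(1.405000) = 0.086775
  f(a) × f(c) < 0, new interval: [1.120000, 1.405000]

After 2 iteration(s), the approximation is c_2 = 1.405000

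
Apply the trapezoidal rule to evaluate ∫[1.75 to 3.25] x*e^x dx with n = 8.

f(x) = x*e^x
a = 1.75, b = 3.25, n = 8
h = (b - a)/n = 0.187500

Trapezoidal rule: (h/2)[f(x₀) + 2f(x₁) + 2f(x₂) + ... + f(xₙ)]

x_0 = 1.7500, f(x_0) = 10.070555, coefficient = 1
x_1 = 1.9375, f(x_1) = 13.448916, coefficient = 2
x_2 = 2.1250, f(x_2) = 17.792407, coefficient = 2
x_3 = 2.3125, f(x_3) = 23.355423, coefficient = 2
x_4 = 2.5000, f(x_4) = 30.456235, coefficient = 2
x_5 = 2.6875, f(x_5) = 39.492524, coefficient = 2
x_6 = 2.8750, f(x_6) = 50.960594, coefficient = 2
x_7 = 3.0625, f(x_7) = 65.479137, coefficient = 2
x_8 = 3.2500, f(x_8) = 83.818605, coefficient = 1

I ≈ (0.187500/2) × 575.859632 = 53.986840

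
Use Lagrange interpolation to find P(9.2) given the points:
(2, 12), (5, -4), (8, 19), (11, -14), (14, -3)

Lagrange interpolation formula:
P(x) = Σ yᵢ × Lᵢ(x)
where Lᵢ(x) = Π_{j≠i} (x - xⱼ)/(xᵢ - xⱼ)

L_0(9.2) = (9.2 - 5)/(2 - 5) × (9.2 - 8)/(2 - 8) × (9.2 - 11)/(2 - 11) × (9.2 - 14)/(2 - 14) = 0.022400
L_1(9.2) = (9.2 - 2)/(5 - 2) × (9.2 - 8)/(5 - 8) × (9.2 - 11)/(5 - 11) × (9.2 - 14)/(5 - 14) = -0.153600
L_2(9.2) = (9.2 - 2)/(8 - 2) × (9.2 - 5)/(8 - 5) × (9.2 - 11)/(8 - 11) × (9.2 - 14)/(8 - 14) = 0.806400
L_3(9.2) = (9.2 - 2)/(11 - 2) × (9.2 - 5)/(11 - 5) × (9.2 - 8)/(11 - 8) × (9.2 - 14)/(11 - 14) = 0.358400
L_4(9.2) = (9.2 - 2)/(14 - 2) × (9.2 - 5)/(14 - 5) × (9.2 - 8)/(14 - 8) × (9.2 - 11)/(14 - 11) = -0.033600

P(9.2) = 12×L_0(9.2) + (-4)×L_1(9.2) + 19×L_2(9.2) + (-14)×L_3(9.2) + (-3)×L_4(9.2)
P(9.2) = 11.288000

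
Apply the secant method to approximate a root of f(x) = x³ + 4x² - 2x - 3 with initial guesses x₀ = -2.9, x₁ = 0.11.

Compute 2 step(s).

f(x) = x³ + 4x² - 2x - 3
x₀ = -2.9, x₁ = 0.11

Secant formula: x_{n+1} = x_n - f(x_n)(x_n - x_{n-1})/(f(x_n) - f(x_{n-1}))

Iteration 1:
  f(-2.900000) = 12.051000
  f(0.110000) = -3.170269
  x_2 = 0.110000 - (-3.170269)×(0.110000 - (-2.900000))/(-3.170269 - 12.051000)
       = -0.516919
Iteration 2:
  f(0.110000) = -3.170269
  f(-0.516919) = -1.035462
  x_3 = -0.516919 - (-1.035462)×(-0.516919 - 0.110000)/(-1.035462 - (-3.170269))
       = -0.820999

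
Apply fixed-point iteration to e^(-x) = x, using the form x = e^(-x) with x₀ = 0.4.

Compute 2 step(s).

Equation: e^(-x) = x
Fixed-point form: x = e^(-x)
x₀ = 0.4

x_1 = g(0.400000) = 0.670320
x_2 = g(0.670320) = 0.511545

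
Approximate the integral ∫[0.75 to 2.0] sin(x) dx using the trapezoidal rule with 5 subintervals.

f(x) = sin(x)
a = 0.75, b = 2.0, n = 5
h = (b - a)/n = 0.250000

Trapezoidal rule: (h/2)[f(x₀) + 2f(x₁) + 2f(x₂) + ... + f(xₙ)]

x_0 = 0.7500, f(x_0) = 0.681639, coefficient = 1
x_1 = 1.0000, f(x_1) = 0.841471, coefficient = 2
x_2 = 1.2500, f(x_2) = 0.948985, coefficient = 2
x_3 = 1.5000, f(x_3) = 0.997495, coefficient = 2
x_4 = 1.7500, f(x_4) = 0.983986, coefficient = 2
x_5 = 2.0000, f(x_5) = 0.909297, coefficient = 1

I ≈ (0.250000/2) × 9.134809 = 1.141851
Exact value: 1.147836
Error: 0.005985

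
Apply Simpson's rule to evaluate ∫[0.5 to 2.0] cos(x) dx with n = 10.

f(x) = cos(x)
a = 0.5, b = 2.0, n = 10
h = (b - a)/n = 0.150000

Simpson's rule: (h/3)[f(x₀) + 4f(x₁) + 2f(x₂) + ... + f(xₙ)]

x_0 = 0.5000, f(x_0) = 0.877583, coefficient = 1
x_1 = 0.6500, f(x_1) = 0.796084, coefficient = 4
x_2 = 0.8000, f(x_2) = 0.696707, coefficient = 2
x_3 = 0.9500, f(x_3) = 0.581683, coefficient = 4
x_4 = 1.1000, f(x_4) = 0.453596, coefficient = 2
x_5 = 1.2500, f(x_5) = 0.315322, coefficient = 4
x_6 = 1.4000, f(x_6) = 0.169967, coefficient = 2
x_7 = 1.5500, f(x_7) = 0.020795, coefficient = 4
x_8 = 1.7000, f(x_8) = -0.128844, coefficient = 2
x_9 = 1.8500, f(x_9) = -0.275590, coefficient = 4
x_10 = 2.0000, f(x_10) = -0.416147, coefficient = 1

I ≈ (0.150000/3) × 8.597462 = 0.429873
Exact value: 0.429872
Error: 0.000001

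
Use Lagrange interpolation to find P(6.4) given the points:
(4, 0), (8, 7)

Lagrange interpolation formula:
P(x) = Σ yᵢ × Lᵢ(x)
where Lᵢ(x) = Π_{j≠i} (x - xⱼ)/(xᵢ - xⱼ)

L_0(6.4) = (6.4 - 8)/(4 - 8) = 0.400000
L_1(6.4) = (6.4 - 4)/(8 - 4) = 0.600000

P(6.4) = 0×L_0(6.4) + 7×L_1(6.4)
P(6.4) = 4.200000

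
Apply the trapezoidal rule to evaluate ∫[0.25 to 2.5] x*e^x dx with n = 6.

f(x) = x*e^x
a = 0.25, b = 2.5, n = 6
h = (b - a)/n = 0.375000

Trapezoidal rule: (h/2)[f(x₀) + 2f(x₁) + 2f(x₂) + ... + f(xₙ)]

x_0 = 0.2500, f(x_0) = 0.321006, coefficient = 1
x_1 = 0.6250, f(x_1) = 1.167654, coefficient = 2
x_2 = 1.0000, f(x_2) = 2.718282, coefficient = 2
x_3 = 1.3750, f(x_3) = 5.438230, coefficient = 2
x_4 = 1.7500, f(x_4) = 10.070555, coefficient = 2
x_5 = 2.1250, f(x_5) = 17.792407, coefficient = 2
x_6 = 2.5000, f(x_6) = 30.456235, coefficient = 1

I ≈ (0.375000/2) × 105.151497 = 19.715906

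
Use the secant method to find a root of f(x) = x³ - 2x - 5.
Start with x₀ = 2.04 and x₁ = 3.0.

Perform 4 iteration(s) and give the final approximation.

f(x) = x³ - 2x - 5
x₀ = 2.04, x₁ = 3.0

Secant formula: x_{n+1} = x_n - f(x_n)(x_n - x_{n-1})/(f(x_n) - f(x_{n-1}))

Iteration 1:
  f(2.040000) = -0.590336
  f(3.000000) = 16.000000
  x_2 = 3.000000 - 16.000000×(3.000000 - 2.040000)/(16.000000 - (-0.590336))
       = 2.074160
Iteration 2:
  f(3.000000) = 16.000000
  f(2.074160) = -0.224996
  x_3 = 2.074160 - (-0.224996)×(2.074160 - 3.000000)/(-0.224996 - 16.000000)
       = 2.086999
Iteration 3:
  f(2.074160) = -0.224996
  f(2.086999) = -0.083942
  x_4 = 2.086999 - (-0.083942)×(2.086999 - 2.074160)/(-0.083942 - (-0.224996))
       = 2.094639
Iteration 4:
  f(2.086999) = -0.083942
  f(2.094639) = 0.000979
  x_5 = 2.094639 - 0.000979×(2.094639 - 2.086999)/(0.000979 - (-0.083942))
       = 2.094551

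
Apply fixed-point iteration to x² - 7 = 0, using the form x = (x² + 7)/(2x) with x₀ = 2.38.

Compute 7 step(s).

Equation: x² - 7 = 0
Fixed-point form: x = (x² + 7)/(2x)
x₀ = 2.38

x_1 = g(2.380000) = 2.660588
x_2 = g(2.660588) = 2.645793
x_3 = g(2.645793) = 2.645751
x_4 = g(2.645751) = 2.645751
x_5 = g(2.645751) = 2.645751
x_6 = g(2.645751) = 2.645751
x_7 = g(2.645751) = 2.645751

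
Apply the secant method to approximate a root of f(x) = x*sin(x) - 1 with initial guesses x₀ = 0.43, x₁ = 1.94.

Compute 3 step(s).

f(x) = x*sin(x) - 1
x₀ = 0.43, x₁ = 1.94

Secant formula: x_{n+1} = x_n - f(x_n)(x_n - x_{n-1})/(f(x_n) - f(x_{n-1}))

Iteration 1:
  f(0.430000) = -0.820746
  f(1.940000) = 0.809273
  x_2 = 1.940000 - 0.809273×(1.940000 - 0.430000)/(0.809273 - (-0.820746))
       = 1.190314
Iteration 2:
  f(1.940000) = 0.809273
  f(1.190314) = 0.105189
  x_3 = 1.190314 - 0.105189×(1.190314 - 1.940000)/(0.105189 - 0.809273)
       = 1.078312
Iteration 3:
  f(1.190314) = 0.105189
  f(1.078312) = -0.049834
  x_4 = 1.078312 - (-0.049834)×(1.078312 - 1.190314)/(-0.049834 - 0.105189)
       = 1.114316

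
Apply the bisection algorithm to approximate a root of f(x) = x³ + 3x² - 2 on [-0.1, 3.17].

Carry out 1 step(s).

f(x) = x³ + 3x² - 2
Initial interval: [-0.1, 3.17]

Iteration 1:
  c_1 = (-0.100000 + 3.170000)/2 = 1.535000
  f(c_1) = f(1.535000) = 8.685480
  f(a) × f(c) < 0, new interval: [-0.100000, 1.535000]

After 1 iteration(s), the approximation is c_1 = 1.535000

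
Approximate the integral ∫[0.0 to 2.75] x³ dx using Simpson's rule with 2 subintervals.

f(x) = x³
a = 0.0, b = 2.75, n = 2
h = (b - a)/n = 1.375000

Simpson's rule: (h/3)[f(x₀) + 4f(x₁) + 2f(x₂) + ... + f(xₙ)]

x_0 = 0.0000, f(x_0) = 0.000000, coefficient = 1
x_1 = 1.3750, f(x_1) = 2.599609, coefficient = 4
x_2 = 2.7500, f(x_2) = 20.796875, coefficient = 1

I ≈ (1.375000/3) × 31.195312 = 14.297852
Exact value: 14.297852
Error: 0.000000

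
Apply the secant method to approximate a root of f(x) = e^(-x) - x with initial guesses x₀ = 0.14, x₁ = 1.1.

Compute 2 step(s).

f(x) = e^(-x) - x
x₀ = 0.14, x₁ = 1.1

Secant formula: x_{n+1} = x_n - f(x_n)(x_n - x_{n-1})/(f(x_n) - f(x_{n-1}))

Iteration 1:
  f(0.140000) = 0.729358
  f(1.100000) = -0.767129
  x_2 = 1.100000 - (-0.767129)×(1.100000 - 0.140000)/(-0.767129 - 0.729358)
       = 0.607885
Iteration 2:
  f(1.100000) = -0.767129
  f(0.607885) = -0.063384
  x_3 = 0.607885 - (-0.063384)×(0.607885 - 1.100000)/(-0.063384 - (-0.767129))
       = 0.563562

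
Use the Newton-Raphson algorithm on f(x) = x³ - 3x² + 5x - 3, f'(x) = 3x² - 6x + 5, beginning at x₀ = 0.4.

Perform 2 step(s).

f(x) = x³ - 3x² + 5x - 3
f'(x) = 3x² - 6x + 5
x₀ = 0.4

Newton-Raphson formula: x_{n+1} = x_n - f(x_n)/f'(x_n)

Iteration 1:
  f(0.400000) = -1.416000
  f'(0.400000) = 3.080000
  x_1 = 0.400000 - (-1.416000)/3.080000 = 0.859740
Iteration 2:
  f(0.859740) = -0.283279
  f'(0.859740) = 2.059018
  x_2 = 0.859740 - (-0.283279)/2.059018 = 0.997320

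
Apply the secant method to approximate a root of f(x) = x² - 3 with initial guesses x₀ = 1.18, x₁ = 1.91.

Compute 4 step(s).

f(x) = x² - 3
x₀ = 1.18, x₁ = 1.91

Secant formula: x_{n+1} = x_n - f(x_n)(x_n - x_{n-1})/(f(x_n) - f(x_{n-1}))

Iteration 1:
  f(1.180000) = -1.607600
  f(1.910000) = 0.648100
  x_2 = 1.910000 - 0.648100×(1.910000 - 1.180000)/(0.648100 - (-1.607600))
       = 1.700259
Iteration 2:
  f(1.910000) = 0.648100
  f(1.700259) = -0.109120
  x_3 = 1.700259 - (-0.109120)×(1.700259 - 1.910000)/(-0.109120 - 0.648100)
       = 1.730484
Iteration 3:
  f(1.700259) = -0.109120
  f(1.730484) = -0.005426
  x_4 = 1.730484 - (-0.005426)×(1.730484 - 1.700259)/(-0.005426 - (-0.109120))
       = 1.732065
Iteration 4:
  f(1.730484) = -0.005426
  f(1.732065) = 0.000050
  x_5 = 1.732065 - 0.000050×(1.732065 - 1.730484)/(0.000050 - (-0.005426))
       = 1.732051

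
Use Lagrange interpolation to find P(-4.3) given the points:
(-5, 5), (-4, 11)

Lagrange interpolation formula:
P(x) = Σ yᵢ × Lᵢ(x)
where Lᵢ(x) = Π_{j≠i} (x - xⱼ)/(xᵢ - xⱼ)

L_0(-4.3) = (-4.3 - (-4))/(-5 - (-4)) = 0.300000
L_1(-4.3) = (-4.3 - (-5))/(-4 - (-5)) = 0.700000

P(-4.3) = 5×L_0(-4.3) + 11×L_1(-4.3)
P(-4.3) = 9.200000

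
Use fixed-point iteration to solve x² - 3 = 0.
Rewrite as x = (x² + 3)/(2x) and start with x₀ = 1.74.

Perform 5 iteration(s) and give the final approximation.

Equation: x² - 3 = 0
Fixed-point form: x = (x² + 3)/(2x)
x₀ = 1.74

x_1 = g(1.740000) = 1.732069
x_2 = g(1.732069) = 1.732051
x_3 = g(1.732051) = 1.732051
x_4 = g(1.732051) = 1.732051
x_5 = g(1.732051) = 1.732051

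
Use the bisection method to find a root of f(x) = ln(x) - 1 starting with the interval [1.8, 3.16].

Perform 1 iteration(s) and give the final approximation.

f(x) = ln(x) - 1
Initial interval: [1.8, 3.16]

Iteration 1:
  c_1 = (1.800000 + 3.160000)/2 = 2.480000
  f(c_1) = f(2.480000) = -0.091741
  f(a) × f(c) ≥ 0, new interval: [2.480000, 3.160000]

After 1 iteration(s), the approximation is c_1 = 2.480000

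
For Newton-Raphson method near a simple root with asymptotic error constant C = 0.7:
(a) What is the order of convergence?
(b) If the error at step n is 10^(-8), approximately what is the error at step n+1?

(a) Newton-Raphson has quadratic (order 2) convergence near simple roots.
    This means |e_{n+1}| ≈ C|e_n|².

(b) With |e_n| = 10^(-8) and C = 0.7:
    |e_{n+1}| ≈ 0.7 × (10^(-8))² = 0.7 × 10^(-16)

(a) 2 (quadratic); (b) |e_{n+1}| ≈ 7.000e-17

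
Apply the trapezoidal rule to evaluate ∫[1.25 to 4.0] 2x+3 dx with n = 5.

f(x) = 2x+3
a = 1.25, b = 4.0, n = 5
h = (b - a)/n = 0.550000

Trapezoidal rule: (h/2)[f(x₀) + 2f(x₁) + 2f(x₂) + ... + f(xₙ)]

x_0 = 1.2500, f(x_0) = 5.500000, coefficient = 1
x_1 = 1.8000, f(x_1) = 6.600000, coefficient = 2
x_2 = 2.3500, f(x_2) = 7.700000, coefficient = 2
x_3 = 2.9000, f(x_3) = 8.800000, coefficient = 2
x_4 = 3.4500, f(x_4) = 9.900000, coefficient = 2
x_5 = 4.0000, f(x_5) = 11.000000, coefficient = 1

I ≈ (0.550000/2) × 82.500000 = 22.687500
Exact value: 22.687500
Error: 0.000000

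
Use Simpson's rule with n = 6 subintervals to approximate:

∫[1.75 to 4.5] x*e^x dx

f(x) = x*e^x
a = 1.75, b = 4.5, n = 6
h = (b - a)/n = 0.458333

Simpson's rule: (h/3)[f(x₀) + 4f(x₁) + 2f(x₂) + ... + f(xₙ)]

x_0 = 1.7500, f(x_0) = 10.070555, coefficient = 1
x_1 = 2.2083, f(x_1) = 20.097017, coefficient = 4
x_2 = 2.6667, f(x_2) = 38.378443, coefficient = 2
x_3 = 3.1250, f(x_3) = 71.124672, coefficient = 4
x_4 = 3.5833, f(x_4) = 128.976059, coefficient = 2
x_5 = 4.0417, f(x_5) = 230.056243, coefficient = 4
x_6 = 4.5000, f(x_6) = 405.077091, coefficient = 1

I ≈ (0.458333/3) × 2034.968381 = 310.897947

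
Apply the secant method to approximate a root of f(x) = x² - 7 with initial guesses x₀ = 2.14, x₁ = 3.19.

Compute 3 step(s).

f(x) = x² - 7
x₀ = 2.14, x₁ = 3.19

Secant formula: x_{n+1} = x_n - f(x_n)(x_n - x_{n-1})/(f(x_n) - f(x_{n-1}))

Iteration 1:
  f(2.140000) = -2.420400
  f(3.190000) = 3.176100
  x_2 = 3.190000 - 3.176100×(3.190000 - 2.140000)/(3.176100 - (-2.420400))
       = 2.594109
Iteration 2:
  f(3.190000) = 3.176100
  f(2.594109) = -0.270599
  x_3 = 2.594109 - (-0.270599)×(2.594109 - 3.190000)/(-0.270599 - 3.176100)
       = 2.640892
Iteration 3:
  f(2.594109) = -0.270599
  f(2.640892) = -0.025689
  x_4 = 2.640892 - (-0.025689)×(2.640892 - 2.594109)/(-0.025689 - (-0.270599))
       = 2.645799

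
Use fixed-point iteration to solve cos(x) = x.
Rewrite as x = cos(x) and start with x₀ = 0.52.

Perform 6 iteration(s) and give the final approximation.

Equation: cos(x) = x
Fixed-point form: x = cos(x)
x₀ = 0.52

x_1 = g(0.520000) = 0.867819
x_2 = g(0.867819) = 0.646492
x_3 = g(0.646492) = 0.798202
x_4 = g(0.798202) = 0.697995
x_5 = g(0.697995) = 0.766132
x_6 = g(0.766132) = 0.720598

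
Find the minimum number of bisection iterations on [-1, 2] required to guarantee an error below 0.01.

We need (b-a)/2^n ≤ 0.01
(2 - (-1))/2^n ≤ 0.01
3/2^n ≤ 0.01
2^n ≥ 300
n ≥ log₂(300) = 8.23
n ≥ 9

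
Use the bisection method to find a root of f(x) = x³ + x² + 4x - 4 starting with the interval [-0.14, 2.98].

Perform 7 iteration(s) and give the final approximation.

f(x) = x³ + x² + 4x - 4
Initial interval: [-0.14, 2.98]

Iteration 1:
  c_1 = (-0.140000 + 2.980000)/2 = 1.420000
  f(c_1) = f(1.420000) = 6.559688
  f(a) × f(c) < 0, new interval: [-0.140000, 1.420000]
Iteration 2:
  c_2 = (-0.140000 + 1.420000)/2 = 0.640000
  f(c_2) = f(0.640000) = -0.768256
  f(a) × f(c) ≥ 0, new interval: [0.640000, 1.420000]
Iteration 3:
  c_3 = (0.640000 + 1.420000)/2 = 1.030000
  f(c_3) = f(1.030000) = 2.273627
  f(a) × f(c) < 0, new interval: [0.640000, 1.030000]
Iteration 4:
  c_4 = (0.640000 + 1.030000)/2 = 0.835000
  f(c_4) = f(0.835000) = 0.619408
  f(a) × f(c) < 0, new interval: [0.640000, 0.835000]
Iteration 5:
  c_5 = (0.640000 + 0.835000)/2 = 0.737500
  f(c_5) = f(0.737500) = -0.104963
  f(a) × f(c) ≥ 0, new interval: [0.737500, 0.835000]
Iteration 6:
  c_6 = (0.737500 + 0.835000)/2 = 0.786250
  f(c_6) = f(0.786250) = 0.249240
  f(a) × f(c) < 0, new interval: [0.737500, 0.786250]
Iteration 7:
  c_7 = (0.737500 + 0.786250)/2 = 0.761875
  f(c_7) = f(0.761875) = 0.070187
  f(a) × f(c) < 0, new interval: [0.737500, 0.761875]

After 7 iteration(s), the approximation is c_7 = 0.761875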